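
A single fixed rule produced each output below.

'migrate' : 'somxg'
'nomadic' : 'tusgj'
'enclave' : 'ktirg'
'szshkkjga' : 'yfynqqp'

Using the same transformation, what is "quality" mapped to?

Rule — delete the last 2 characters, then shift every letter 6 places forward in the alphabet (wrapping around).
For "quality", step one produces "quali"; step two turns that into "wagro".

wagro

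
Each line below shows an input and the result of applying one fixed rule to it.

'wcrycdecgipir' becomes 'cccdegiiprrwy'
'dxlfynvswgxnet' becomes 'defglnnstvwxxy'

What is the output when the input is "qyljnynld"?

Rule — sort the characters into alphabetical order.
So "qyljnynld" becomes "djllnnqyy".

djllnnqyy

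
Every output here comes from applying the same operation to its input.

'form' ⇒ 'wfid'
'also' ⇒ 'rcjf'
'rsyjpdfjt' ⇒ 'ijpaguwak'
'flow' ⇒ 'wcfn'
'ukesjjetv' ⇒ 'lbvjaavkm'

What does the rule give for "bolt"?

sfck

The pattern: shift every letter 9 places backward in the alphabet (wrapping around).
On "bolt" that produces "sfck".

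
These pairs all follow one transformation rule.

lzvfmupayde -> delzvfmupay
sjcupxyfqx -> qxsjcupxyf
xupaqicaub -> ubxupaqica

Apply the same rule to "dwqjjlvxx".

The rule is to move the last 2 characters to the front (rotate right by 2).
So "dwqjjlvxx" becomes "xxdwqjjlv".

xxdwqjjlv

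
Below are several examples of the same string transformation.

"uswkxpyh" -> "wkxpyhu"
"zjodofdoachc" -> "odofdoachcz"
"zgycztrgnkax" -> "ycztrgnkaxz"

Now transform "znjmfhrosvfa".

jmfhrosvfaz

The transformation: move the first 2 characters to the end (rotate left by 2), then delete the last character.
On "znjmfhrosvfa": the first step gives "jmfhrosvfazn", and the second then gives "jmfhrosvfaz".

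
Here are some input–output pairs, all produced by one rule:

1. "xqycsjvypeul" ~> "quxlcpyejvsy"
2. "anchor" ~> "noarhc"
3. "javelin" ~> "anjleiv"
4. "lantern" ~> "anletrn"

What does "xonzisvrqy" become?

The pattern: swap each adjacent pair of characters (1↔2, 3↔4, ...), then take characters alternately from the front and the back (1st, last, 2nd, 2nd-last, ...).
On "xonzisvrqy": the first step gives "oxznsirvyq", and the second then gives "oqxyzvnrsi".
(Check on "javelin": → "ajeviln" → "anjleiv" ✓)

oqxyzvnrsi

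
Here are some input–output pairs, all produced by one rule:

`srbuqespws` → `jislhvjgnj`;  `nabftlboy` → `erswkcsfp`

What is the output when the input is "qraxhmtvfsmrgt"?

The rule is to shift every letter 9 places backward in the alphabet (wrapping around).
For "qraxhmtvfsmrgt" the result is "hiroydkmwjdixk".

hiroydkmwjdixk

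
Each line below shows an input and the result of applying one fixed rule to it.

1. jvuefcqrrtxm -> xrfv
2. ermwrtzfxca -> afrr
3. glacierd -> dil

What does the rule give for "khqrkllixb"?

What's happening: keep one character in every 3, starting at position 2 (positions 2nd, 5th, 8th, ...), then reverse the string.
On "khqrkllixb": the first step gives "hki", and the second then gives "ikh".
(Check on "ermwrtzfxca": → "rrfa" → "afrr" ✓)

ikh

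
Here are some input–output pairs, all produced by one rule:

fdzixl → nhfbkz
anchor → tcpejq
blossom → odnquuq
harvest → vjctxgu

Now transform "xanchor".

tzcpejq

Each output is the input with this applied: shift every letter 2 places forward in the alphabet (wrapping around), then move the last character to the front.
So "xanchor" becomes "tzcpejq".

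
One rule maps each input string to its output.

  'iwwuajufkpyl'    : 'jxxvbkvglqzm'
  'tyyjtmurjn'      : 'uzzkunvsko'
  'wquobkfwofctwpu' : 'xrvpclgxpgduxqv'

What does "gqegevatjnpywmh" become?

The rule is to shift every letter 1 place forward in the alphabet (wrapping around).
For "gqegevatjnpywmh" the result is "hrfhfwbukoqzxni".

hrfhfwbukoqzxni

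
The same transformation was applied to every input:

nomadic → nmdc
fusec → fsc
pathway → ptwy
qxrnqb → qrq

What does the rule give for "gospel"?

gse

Rule — keep every other character starting from the first (positions 1st, 3rd, 5th, ...).
"gospel" → "gse".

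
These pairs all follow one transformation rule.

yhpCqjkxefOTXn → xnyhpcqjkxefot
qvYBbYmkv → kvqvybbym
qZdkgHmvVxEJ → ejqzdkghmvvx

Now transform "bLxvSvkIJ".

ijblxvsvk

The transformation: move the last 2 characters to the front (rotate right by 2), then convert every letter to lowercase.
On "bLxvSvkIJ": the first step gives "IJbLxvSvk", and the second then gives "ijblxvsvk".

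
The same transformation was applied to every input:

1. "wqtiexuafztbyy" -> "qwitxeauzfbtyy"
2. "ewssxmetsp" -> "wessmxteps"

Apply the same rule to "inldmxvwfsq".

The transformation: swap each adjacent pair of characters (1↔2, 3↔4, ...).
On "inldmxvwfsq" that produces "nidlxmwvsfq".

nidlxmwvsfq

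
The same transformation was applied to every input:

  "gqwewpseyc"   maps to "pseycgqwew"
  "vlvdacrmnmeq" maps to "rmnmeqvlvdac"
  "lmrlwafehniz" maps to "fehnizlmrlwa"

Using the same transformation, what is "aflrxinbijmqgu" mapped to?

bijmqguaflrxin

Rule — swap the front and back halves of the string.
"aflrxinbijmqgu" → "bijmqguaflrxin".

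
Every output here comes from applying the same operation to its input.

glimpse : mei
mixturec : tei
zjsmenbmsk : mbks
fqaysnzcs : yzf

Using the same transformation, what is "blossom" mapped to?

Looking at the pairs, the operation is to move the first 3 characters to the end (rotate left by 3), then keep one character in every 3, starting at position 1 (positions 1st, 4th, 7th, ...).
For "blossom", step one produces "ssomblo"; step two turns that into "smo".
(Check on "fqaysnzcs": → "ysnzcsfqa" → "yzf" ✓)

smo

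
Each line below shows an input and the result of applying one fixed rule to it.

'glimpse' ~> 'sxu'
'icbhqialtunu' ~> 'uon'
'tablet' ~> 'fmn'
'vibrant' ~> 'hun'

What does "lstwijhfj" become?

The pattern: shift every letter 12 places forward in the alphabet (wrapping around), then keep only the first 3 characters.
Doing the same to "lstwijhfj": "xef".
(Check on "vibrant": → "hundmzf" → "hun" ✓)

xef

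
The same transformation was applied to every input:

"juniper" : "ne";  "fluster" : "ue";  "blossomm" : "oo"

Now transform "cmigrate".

ia

Rule — keep one character in every 3, starting at position 3 (positions 3rd, 6th, 9th, ...).
"cmigrate" → "ia".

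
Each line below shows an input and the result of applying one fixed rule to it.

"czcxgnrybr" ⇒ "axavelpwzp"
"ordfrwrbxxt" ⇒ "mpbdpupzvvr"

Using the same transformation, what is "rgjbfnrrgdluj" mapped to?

Rule — shift every letter 2 places backward in the alphabet (wrapping around).
So "rgjbfnrrgdluj" becomes "pehzdlppebjsh".

pehzdlppebjsh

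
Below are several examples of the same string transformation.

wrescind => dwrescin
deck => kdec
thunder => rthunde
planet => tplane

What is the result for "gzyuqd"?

dgzyuq

The pattern: move the last character to the front.
Applying that to "gzyuqd" gives "dgzyuq".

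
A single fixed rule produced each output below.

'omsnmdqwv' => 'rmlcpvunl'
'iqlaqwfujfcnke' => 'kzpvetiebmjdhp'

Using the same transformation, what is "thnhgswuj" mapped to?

mgfrvtisg

Looking at the pairs, the operation is to shift every letter 1 place backward in the alphabet (wrapping around), then move the first 2 characters to the end (rotate left by 2).
Applying both steps to "thnhgswuj": "sgmgfrvti", then "mgfrvtisg".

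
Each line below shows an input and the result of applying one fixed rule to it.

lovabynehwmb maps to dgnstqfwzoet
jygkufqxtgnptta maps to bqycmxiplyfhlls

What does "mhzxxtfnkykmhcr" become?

ezrpplxfcqcezuj

Each output is the input with this applied: shift every letter 8 places backward in the alphabet (wrapping around).
Doing the same to "mhzxxtfnkykmhcr": "ezrpplxfcqcezuj".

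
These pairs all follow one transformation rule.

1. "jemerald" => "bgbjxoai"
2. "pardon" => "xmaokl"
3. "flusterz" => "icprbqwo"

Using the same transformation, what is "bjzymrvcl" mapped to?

The rule is to shift every letter 3 places backward in the alphabet (wrapping around), then swap each adjacent pair of characters (1↔2, 3↔4, ...).
On "bjzymrvcl" that produces "gyvwojzsi".

gyvwojzsi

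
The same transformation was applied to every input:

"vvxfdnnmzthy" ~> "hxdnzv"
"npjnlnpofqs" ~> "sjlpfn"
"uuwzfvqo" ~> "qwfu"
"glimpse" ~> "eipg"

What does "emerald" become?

Rule — keep every other character starting from the first (positions 1st, 3rd, 5th, ...), then swap the first and last characters.
"emerald" → "eead" → "deae".

deae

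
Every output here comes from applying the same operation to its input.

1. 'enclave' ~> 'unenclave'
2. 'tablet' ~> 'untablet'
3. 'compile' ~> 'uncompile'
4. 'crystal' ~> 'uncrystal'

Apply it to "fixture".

Each output is the input with this applied: prepend "un".
Applying that to "fixture" gives "unfixture".

unfixture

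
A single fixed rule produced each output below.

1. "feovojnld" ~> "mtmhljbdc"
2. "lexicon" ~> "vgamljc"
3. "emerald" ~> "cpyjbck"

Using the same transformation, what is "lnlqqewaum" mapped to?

joocuyskjl

The pattern: shift every letter 2 places backward in the alphabet (wrapping around), then move the first 2 characters to the end (rotate left by 2).
For "lnlqqewaum", step one produces "jljoocuysk"; step two turns that into "joocuyskjl".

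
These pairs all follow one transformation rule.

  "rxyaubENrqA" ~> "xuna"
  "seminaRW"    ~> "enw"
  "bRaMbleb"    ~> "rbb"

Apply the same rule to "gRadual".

In each case the input is transformed by: keep one character in every 3, starting at position 2 (positions 2nd, 5th, 8th, ...), then convert every letter to lowercase.
Working it through for "gRadual": intermediate "Ru", final "ru".

ru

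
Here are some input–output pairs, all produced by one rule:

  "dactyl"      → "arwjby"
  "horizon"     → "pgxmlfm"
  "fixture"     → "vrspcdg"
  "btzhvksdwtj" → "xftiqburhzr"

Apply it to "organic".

Each output is the input with this applied: shift every letter 2 places backward in the alphabet (wrapping around), then move the first 2 characters to the end (rotate left by 2).
Applying both steps to "organic": "mpeylga", then "eylgamp".

eylgamp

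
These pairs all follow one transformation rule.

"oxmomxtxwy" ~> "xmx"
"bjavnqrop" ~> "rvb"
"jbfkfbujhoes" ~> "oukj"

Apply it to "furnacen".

Looking at the pairs, the operation is to reverse the string, then keep one character in every 3, starting at position 3 (positions 3rd, 6th, 9th, ...).
So "furnacen" becomes "cr".

cr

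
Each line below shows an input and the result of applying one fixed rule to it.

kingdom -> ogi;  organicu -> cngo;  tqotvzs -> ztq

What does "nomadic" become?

iao

The rule is to reverse the string, then keep every other character starting from the second (positions 2nd, 4th, 6th, ...).
Working it through for "nomadic": intermediate "cidamon", final "iao".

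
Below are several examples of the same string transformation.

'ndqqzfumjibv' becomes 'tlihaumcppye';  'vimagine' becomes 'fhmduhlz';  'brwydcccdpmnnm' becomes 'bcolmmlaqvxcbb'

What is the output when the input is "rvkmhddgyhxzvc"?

Looking at the pairs, the operation is to shift every letter 1 place backward in the alphabet (wrapping around), then swap the front and back halves of the string.
On "rvkmhddgyhxzvc" that produces "fxgwyubqujlgcc".

fxgwyubqujlgcc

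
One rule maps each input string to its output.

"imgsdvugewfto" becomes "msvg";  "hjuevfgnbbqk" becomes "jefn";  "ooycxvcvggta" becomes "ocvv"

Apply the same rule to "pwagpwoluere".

wgwl

The rule is to keep every other character starting from the second (positions 2nd, 4th, 6th, ...), then keep only the first 4 characters.
"pwagpwoluere" → "wgwlee" → "wgwl".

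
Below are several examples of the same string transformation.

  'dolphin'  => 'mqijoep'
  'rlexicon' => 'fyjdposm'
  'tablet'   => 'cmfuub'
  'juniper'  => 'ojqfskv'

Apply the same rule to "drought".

pvhiues

The pattern: move the first 2 characters to the end (rotate left by 2), then shift every letter 1 place forward in the alphabet (wrapping around).
Working it through for "drought": intermediate "oughtdr", final "pvhiues".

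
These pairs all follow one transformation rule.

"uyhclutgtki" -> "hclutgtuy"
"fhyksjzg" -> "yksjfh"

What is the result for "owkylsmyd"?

The transformation: delete the last 2 characters, then move the first 2 characters to the end (rotate left by 2).
On "owkylsmyd" that produces "kylsmow".

kylsmow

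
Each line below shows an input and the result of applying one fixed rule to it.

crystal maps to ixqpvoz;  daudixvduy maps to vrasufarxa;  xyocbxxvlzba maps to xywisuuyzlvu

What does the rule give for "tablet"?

The pattern: shift every letter 3 places backward in the alphabet (wrapping around), then reverse the string.
Working it through for "tablet": intermediate "qxyibq", final "qbiyxq".

qbiyxq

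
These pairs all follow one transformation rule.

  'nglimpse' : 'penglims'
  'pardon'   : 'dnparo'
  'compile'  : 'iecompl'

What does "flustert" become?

etflustr

Looking at the pairs, the operation is to move the last 2 characters to the front (rotate right by 2), then swap the first and last characters.
"flustert" → "rtfluste" → "etflustr".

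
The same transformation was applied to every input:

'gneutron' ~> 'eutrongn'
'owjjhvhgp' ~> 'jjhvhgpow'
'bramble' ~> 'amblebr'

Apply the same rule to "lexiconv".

Looking at the pairs, the operation is to move the first 2 characters to the end (rotate left by 2).
For "lexiconv" the result is "xiconvle".

xiconvle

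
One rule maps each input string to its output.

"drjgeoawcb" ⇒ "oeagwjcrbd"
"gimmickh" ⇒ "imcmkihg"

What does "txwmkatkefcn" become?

What's happening: swap the front and back halves of the string, then take characters alternately from the front and the back (1st, last, 2nd, 2nd-last, ...).
For "txwmkatkefcn", step one produces "tkefcntxwmka"; step two turns that into "takkemfwcxnt".
(Check on "drjgeoawcb": → "oawcbdrjge" → "oeagwjcrbd" ✓)

takkemfwcxnt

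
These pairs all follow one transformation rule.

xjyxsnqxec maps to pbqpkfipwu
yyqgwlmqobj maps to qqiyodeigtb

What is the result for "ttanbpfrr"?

llsfthxjj

In each case the input is transformed by: shift every letter 8 places backward in the alphabet (wrapping around).
Applying that to "ttanbpfrr" gives "llsfthxjj".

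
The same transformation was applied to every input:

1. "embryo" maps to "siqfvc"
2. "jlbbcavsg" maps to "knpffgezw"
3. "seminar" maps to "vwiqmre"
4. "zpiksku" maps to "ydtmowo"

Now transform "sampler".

vweqtpi

The pattern: move the last character to the front, then shift every letter 4 places forward in the alphabet (wrapping around).
On "sampler": the first step gives "rsample", and the second then gives "vweqtpi".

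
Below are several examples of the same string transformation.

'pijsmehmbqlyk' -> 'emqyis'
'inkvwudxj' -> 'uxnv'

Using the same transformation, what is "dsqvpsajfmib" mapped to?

What's happening: keep every other character starting from the second (positions 2nd, 4th, 6th, ...), then move the first 2 characters to the end (rotate left by 2).
Working it through for "dsqvpsajfmib": intermediate "svsjmb", final "sjmbsv".

sjmbsv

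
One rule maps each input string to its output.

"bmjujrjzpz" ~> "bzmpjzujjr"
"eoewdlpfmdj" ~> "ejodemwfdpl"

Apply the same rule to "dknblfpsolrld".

The rule is to take characters alternately from the front and the back (1st, last, 2nd, 2nd-last, ...).
Applying that to "dknblfpsolrld" gives "ddklnrbllofsp".

ddklnrbllofsp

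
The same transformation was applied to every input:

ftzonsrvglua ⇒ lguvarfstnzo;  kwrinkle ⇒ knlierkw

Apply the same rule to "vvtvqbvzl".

The pattern: move the last 3 characters to the front (rotate right by 3), then take characters alternately from the front and the back (1st, last, 2nd, 2nd-last, ...).
Applying both steps to "vvtvqbvzl": "vzlvvtvqb", then "vbzqlvvtv".

vbzqlvvtv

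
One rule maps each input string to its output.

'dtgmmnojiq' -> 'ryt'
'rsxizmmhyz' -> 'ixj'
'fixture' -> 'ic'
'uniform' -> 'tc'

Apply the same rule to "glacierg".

lp

Each output is the input with this applied: keep one character in every 3, starting at position 3 (positions 3rd, 6th, 9th, ...), then shift every letter 11 places forward in the alphabet (wrapping around).
For "glacierg" the result is "lp".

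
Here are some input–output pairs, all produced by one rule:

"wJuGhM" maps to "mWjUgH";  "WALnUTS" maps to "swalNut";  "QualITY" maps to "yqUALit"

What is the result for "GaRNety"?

Looking at the pairs, the operation is to flip the case of every letter, then move the last character to the front.
Working it through for "GaRNety": intermediate "gArnETY", final "YgArnET".
(Check on "wJuGhM": → "WjUgHm" → "mWjUgH" ✓)

YgArnET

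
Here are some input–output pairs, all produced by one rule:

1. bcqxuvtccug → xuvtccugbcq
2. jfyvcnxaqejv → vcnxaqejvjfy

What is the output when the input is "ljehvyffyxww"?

Each output is the input with this applied: move the first 3 characters to the end (rotate left by 3).
So "ljehvyffyxww" becomes "hvyffyxwwlje".

hvyffyxwwlje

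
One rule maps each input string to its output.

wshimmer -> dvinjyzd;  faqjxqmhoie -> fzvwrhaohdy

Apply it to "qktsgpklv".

In each case the input is transformed by: shift every letter 9 places backward in the alphabet (wrapping around), then move the last 3 characters to the front (rotate right by 3).
Applying both steps to "qktsgpklv": "hbkjxgbcm", then "bcmhbkjxg".

bcmhbkjxg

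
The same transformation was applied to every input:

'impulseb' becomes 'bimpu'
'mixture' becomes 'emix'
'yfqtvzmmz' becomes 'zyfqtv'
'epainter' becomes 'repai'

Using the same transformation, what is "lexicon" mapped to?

nlex

The pattern: move the last character to the front, then delete the last 3 characters.
On "lexicon" that produces "nlex".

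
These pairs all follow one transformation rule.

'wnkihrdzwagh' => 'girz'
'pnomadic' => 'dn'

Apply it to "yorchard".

In each case the input is transformed by: sort the characters into alphabetical order, then keep one character in every 3, starting at position 3 (positions 3rd, 6th, 9th, ...).
So "yorchard" becomes "dr".

dr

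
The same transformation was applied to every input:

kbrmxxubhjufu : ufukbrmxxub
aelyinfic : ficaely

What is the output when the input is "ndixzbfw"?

bfwndi

The pattern: move the last 3 characters to the front (rotate right by 3), then delete the last 2 characters.
Working it through for "ndixzbfw": intermediate "bfwndixz", final "bfwndi".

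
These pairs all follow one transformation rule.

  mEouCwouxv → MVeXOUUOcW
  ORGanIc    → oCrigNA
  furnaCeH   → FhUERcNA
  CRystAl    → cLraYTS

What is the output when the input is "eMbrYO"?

EomyBR

What's happening: take characters alternately from the front and the back (1st, last, 2nd, 2nd-last, ...), then flip the case of every letter.
On "eMbrYO": the first step gives "eOMYbr", and the second then gives "EomyBR".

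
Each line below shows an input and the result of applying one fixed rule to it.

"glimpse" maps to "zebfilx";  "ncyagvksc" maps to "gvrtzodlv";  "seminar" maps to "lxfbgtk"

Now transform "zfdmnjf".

sywfgcy

Each output is the input with this applied: shift every letter 7 places backward in the alphabet (wrapping around).
On "zfdmnjf" that produces "sywfgcy".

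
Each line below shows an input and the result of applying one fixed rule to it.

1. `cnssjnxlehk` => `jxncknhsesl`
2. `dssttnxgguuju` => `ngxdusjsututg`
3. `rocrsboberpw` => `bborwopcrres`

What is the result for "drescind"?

Each output is the input with this applied: take characters alternately from the front and the back (1st, last, 2nd, 2nd-last, ...), then move the last 3 characters to the front (rotate right by 3).
"drescind" → "ddrneisc" → "iscddrne".
(Check on "dssttnxgguuju": → "dusjsututgngx" → "ngxdusjsututg" ✓)

iscddrne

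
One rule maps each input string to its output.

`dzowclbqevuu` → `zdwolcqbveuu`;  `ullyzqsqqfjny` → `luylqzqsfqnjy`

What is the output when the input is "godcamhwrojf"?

The pattern: swap each adjacent pair of characters (1↔2, 3↔4, ...).
Doing the same to "godcamhwrojf": "ogcdmawhorfj".

ogcdmawhorfj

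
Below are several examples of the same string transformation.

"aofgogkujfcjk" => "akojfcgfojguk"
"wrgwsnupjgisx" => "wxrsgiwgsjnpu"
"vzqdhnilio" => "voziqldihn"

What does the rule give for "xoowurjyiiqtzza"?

The rule is to take characters alternately from the front and the back (1st, last, 2nd, 2nd-last, ...).
For "xoowurjyiiqtzza" the result is "xaozozwtuqrijiy".

xaozozwtuqrijiy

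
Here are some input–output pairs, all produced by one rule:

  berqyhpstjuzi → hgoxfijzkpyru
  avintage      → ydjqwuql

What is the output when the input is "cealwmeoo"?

The rule is to move the first 2 characters to the end (rotate left by 2), then shift every letter 10 places backward in the alphabet (wrapping around).
For "cealwmeoo", step one produces "alwmeooce"; step two turns that into "qbmcueesu".

qbmcueesu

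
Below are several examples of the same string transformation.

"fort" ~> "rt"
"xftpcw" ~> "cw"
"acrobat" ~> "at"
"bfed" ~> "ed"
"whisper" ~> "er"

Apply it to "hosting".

ng

The transformation: keep only the last 2 characters.
For "hosting" the result is "ng".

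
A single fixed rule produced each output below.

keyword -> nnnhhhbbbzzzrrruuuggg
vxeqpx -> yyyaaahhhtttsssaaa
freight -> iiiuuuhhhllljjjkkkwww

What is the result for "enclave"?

Each output is the input with this applied: repeat every character 3 times, then shift every letter 3 places forward in the alphabet (wrapping around).
For "enclave", step one produces "eeennnccclllaaavvveee"; step two turns that into "hhhqqqfffooodddyyyhhh".
(Check on "freight": → "fffrrreeeiiiggghhhttt" → "iiiuuuhhhllljjjkkkwww" ✓)

hhhqqqfffooodddyyyhhh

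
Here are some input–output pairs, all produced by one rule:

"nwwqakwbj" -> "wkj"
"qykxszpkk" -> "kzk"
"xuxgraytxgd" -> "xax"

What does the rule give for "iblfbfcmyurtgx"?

Looking at the pairs, the operation is to keep one character in every 3, starting at position 3 (positions 3rd, 6th, 9th, ...).
So "iblfbfcmyurtgx" becomes "lfyt".

lfyt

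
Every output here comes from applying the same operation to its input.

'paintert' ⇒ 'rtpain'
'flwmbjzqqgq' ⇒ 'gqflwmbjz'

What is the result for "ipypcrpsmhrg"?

rgipypcrps

The transformation: move the last 2 characters to the front (rotate right by 2), then delete the last 2 characters.
For "ipypcrpsmhrg", step one produces "rgipypcrpsmh"; step two turns that into "rgipypcrps".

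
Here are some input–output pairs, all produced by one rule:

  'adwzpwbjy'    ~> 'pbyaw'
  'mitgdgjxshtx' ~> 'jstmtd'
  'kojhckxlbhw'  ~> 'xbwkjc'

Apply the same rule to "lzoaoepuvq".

opvlo

Rule — keep every other character starting from the first (positions 1st, 3rd, 5th, ...), then move the last 3 characters to the front (rotate right by 3).
Applying both steps to "lzoaoepuvq": "loopv", then "opvlo".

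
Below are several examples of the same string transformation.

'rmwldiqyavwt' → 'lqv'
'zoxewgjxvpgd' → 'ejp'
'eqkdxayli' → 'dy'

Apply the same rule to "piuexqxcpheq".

What's happening: delete the first 2 characters, then keep one character in every 3, starting at position 2 (positions 2nd, 5th, 8th, ...).
"piuexqxcpheq" → "uexqxcpheq" → "exh".
(Check on "rmwldiqyavwt": → "wldiqyavwt" → "lqv" ✓)

exh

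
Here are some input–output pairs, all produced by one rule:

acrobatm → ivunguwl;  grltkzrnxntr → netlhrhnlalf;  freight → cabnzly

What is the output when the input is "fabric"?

lcwzuv

The transformation: move the first 3 characters to the end (rotate left by 3), then shift every letter 6 places backward in the alphabet (wrapping around).
On "fabric": the first step gives "ricfab", and the second then gives "lcwzuv".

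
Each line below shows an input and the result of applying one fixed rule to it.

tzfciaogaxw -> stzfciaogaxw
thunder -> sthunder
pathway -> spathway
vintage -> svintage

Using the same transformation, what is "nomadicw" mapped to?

snomadicw

Looking at the pairs, the operation is to prepend "s".
Doing the same to "nomadicw": "snomadicw".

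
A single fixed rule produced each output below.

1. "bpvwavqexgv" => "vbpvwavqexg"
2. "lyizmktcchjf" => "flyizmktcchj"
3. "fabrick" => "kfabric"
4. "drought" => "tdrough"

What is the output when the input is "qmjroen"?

The rule is to move the last character to the front.
"qmjroen" → "nqmjroe".

nqmjroe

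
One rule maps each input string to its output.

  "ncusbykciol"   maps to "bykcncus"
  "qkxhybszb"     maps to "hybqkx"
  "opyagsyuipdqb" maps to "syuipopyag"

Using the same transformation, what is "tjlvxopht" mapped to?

The rule is to delete the last 3 characters, then swap the front and back halves of the string.
For "tjlvxopht", step one produces "tjlvxo"; step two turns that into "vxotjl".

vxotjl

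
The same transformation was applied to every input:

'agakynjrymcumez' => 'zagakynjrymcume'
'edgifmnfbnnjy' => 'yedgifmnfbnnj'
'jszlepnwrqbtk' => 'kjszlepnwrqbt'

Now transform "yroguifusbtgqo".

Rule — move the last character to the front.
Doing the same to "yroguifusbtgqo": "oyroguifusbtgq".

oyroguifusbtgq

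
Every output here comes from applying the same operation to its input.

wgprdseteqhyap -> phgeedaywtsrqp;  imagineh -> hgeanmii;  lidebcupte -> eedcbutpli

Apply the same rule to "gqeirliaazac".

gecaaazrqlii

In each case the input is transformed by: sort the characters into reverse alphabetical order, then swap the front and back halves of the string.
On "gqeirliaazac": the first step gives "zrqliigecaaa", and the second then gives "gecaaazrqlii".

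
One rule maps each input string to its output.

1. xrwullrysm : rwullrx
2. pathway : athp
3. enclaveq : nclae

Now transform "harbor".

arh

The pattern: delete the last 3 characters, then move the first character to the end.
For "harbor", step one produces "har"; step two turns that into "arh".
(Check on "enclaveq": → "encla" → "nclae" ✓)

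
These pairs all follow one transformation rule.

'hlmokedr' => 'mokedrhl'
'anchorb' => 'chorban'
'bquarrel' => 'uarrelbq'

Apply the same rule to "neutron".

utronne

The pattern: move the first 2 characters to the end (rotate left by 2).
So "neutron" becomes "utronne".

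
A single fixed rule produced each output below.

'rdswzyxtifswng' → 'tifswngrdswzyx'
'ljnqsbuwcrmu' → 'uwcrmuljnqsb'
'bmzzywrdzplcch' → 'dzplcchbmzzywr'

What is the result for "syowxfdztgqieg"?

ztgqiegsyowxfd

Looking at the pairs, the operation is to swap the front and back halves of the string.
"syowxfdztgqieg" → "ztgqiegsyowxfd".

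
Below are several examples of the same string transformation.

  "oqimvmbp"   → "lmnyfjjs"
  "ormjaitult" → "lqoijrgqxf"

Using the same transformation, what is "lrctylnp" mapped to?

In each case the input is transformed by: shift every letter 3 places backward in the alphabet (wrapping around), then take characters alternately from the front and the back (1st, last, 2nd, 2nd-last, ...).
Applying both steps to "lrctylnp": "iozqvikm", then "imokziqv".
(Check on "oqimvmbp": → "lnfjsjym" → "lmnyfjjs" ✓)

imokziqv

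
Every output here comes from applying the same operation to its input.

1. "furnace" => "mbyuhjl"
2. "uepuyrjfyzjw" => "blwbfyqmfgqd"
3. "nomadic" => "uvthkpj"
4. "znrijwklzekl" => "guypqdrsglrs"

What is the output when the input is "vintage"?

Each output is the input with this applied: shift every letter 7 places forward in the alphabet (wrapping around).
For "vintage" the result is "cpuahnl".

cpuahnl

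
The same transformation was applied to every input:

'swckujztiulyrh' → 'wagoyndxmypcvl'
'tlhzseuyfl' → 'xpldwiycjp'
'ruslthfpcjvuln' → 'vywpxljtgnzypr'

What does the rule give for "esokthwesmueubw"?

Rule — shift every letter 4 places forward in the alphabet (wrapping around).
For "esokthwesmueubw" the result is "iwsoxlaiwqyiyfa".

iwsoxlaiwqyiyfa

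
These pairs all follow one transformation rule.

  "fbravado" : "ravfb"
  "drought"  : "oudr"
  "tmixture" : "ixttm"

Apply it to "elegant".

egel

The pattern: delete the last 3 characters, then move the first 2 characters to the end (rotate left by 2).
Doing the same to "elegant": "egel".
(Check on "tmixture": → "tmixt" → "ixttm" ✓)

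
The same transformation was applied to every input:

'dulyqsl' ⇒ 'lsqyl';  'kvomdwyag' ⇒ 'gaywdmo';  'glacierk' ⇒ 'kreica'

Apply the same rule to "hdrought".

Rule — reverse the string, then delete the last 2 characters.
Applying both steps to "hdrought": "thguordh", then "thguor".

thguor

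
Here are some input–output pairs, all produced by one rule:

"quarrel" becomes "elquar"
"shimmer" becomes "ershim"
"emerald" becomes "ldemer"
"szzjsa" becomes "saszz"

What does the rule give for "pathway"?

aypath

Each output is the input with this applied: move the last 3 characters to the front (rotate right by 3), then delete the first character.
For "pathway", step one produces "waypath"; step two turns that into "aypath".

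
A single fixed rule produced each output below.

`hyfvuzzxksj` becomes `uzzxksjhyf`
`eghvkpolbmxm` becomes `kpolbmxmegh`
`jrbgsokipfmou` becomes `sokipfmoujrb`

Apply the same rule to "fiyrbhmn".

bhmnfiy

Looking at the pairs, the operation is to move the first 3 characters to the end (rotate left by 3), then delete the first character.
"fiyrbhmn" → "rbhmnfiy" → "bhmnfiy".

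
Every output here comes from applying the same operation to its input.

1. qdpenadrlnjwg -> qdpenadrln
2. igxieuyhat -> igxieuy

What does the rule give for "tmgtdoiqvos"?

The transformation: delete the last 3 characters.
"tmgtdoiqvos" → "tmgtdoiq".

tmgtdoiq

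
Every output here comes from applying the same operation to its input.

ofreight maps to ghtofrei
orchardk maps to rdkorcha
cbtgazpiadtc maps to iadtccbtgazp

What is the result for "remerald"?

aldremer

The pattern: move the first character to the end, then swap the front and back halves of the string.
Starting from "remerald": after the first operation, "emeraldr"; after the second, "aldremer".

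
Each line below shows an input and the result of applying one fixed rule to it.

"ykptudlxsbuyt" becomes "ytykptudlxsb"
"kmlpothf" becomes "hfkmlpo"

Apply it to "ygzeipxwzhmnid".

idygzeipxwzhm

The transformation: move the last 3 characters to the front (rotate right by 3), then delete the first character.
Working it through for "ygzeipxwzhmnid": intermediate "nidygzeipxwzhm", final "idygzeipxwzhm".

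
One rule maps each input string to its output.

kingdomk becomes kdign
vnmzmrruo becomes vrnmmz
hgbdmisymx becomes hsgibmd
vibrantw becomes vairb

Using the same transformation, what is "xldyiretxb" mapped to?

Looking at the pairs, the operation is to delete the last 3 characters, then take characters alternately from the front and the back (1st, last, 2nd, 2nd-last, ...).
Working it through for "xldyiretxb": intermediate "xldyire", final "xelrdiy".

xelrdiy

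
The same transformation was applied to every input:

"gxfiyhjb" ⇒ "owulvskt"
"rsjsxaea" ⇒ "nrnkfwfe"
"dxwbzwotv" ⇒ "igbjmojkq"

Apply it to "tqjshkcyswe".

rjflpxufwdg

The rule is to shift every letter 13 places forward in the alphabet (wrapping around) — i.e. ROT13, then reverse the string.
"tqjshkcyswe" → "gdwfuxplfjr" → "rjflpxufwdg".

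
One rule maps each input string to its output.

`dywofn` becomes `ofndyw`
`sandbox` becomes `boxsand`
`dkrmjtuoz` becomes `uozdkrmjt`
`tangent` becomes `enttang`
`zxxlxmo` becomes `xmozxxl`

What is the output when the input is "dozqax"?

qaxdoz

Each output is the input with this applied: move the last 3 characters to the front (rotate right by 3).
On "dozqax" that produces "qaxdoz".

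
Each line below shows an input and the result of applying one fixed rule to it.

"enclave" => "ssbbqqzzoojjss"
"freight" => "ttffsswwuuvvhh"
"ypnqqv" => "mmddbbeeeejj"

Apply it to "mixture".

The transformation: double every character, then shift every letter 12 places backward in the alphabet (wrapping around).
"mixture" → "aawwllhhiiffss".
(Check on "freight": → "ffrreeiigghhtt" → "ttffsswwuuvvhh" ✓)

aawwllhhiiffss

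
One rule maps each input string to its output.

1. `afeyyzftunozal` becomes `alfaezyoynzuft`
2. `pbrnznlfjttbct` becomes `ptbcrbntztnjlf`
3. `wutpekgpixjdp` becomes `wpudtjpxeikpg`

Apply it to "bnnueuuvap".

The transformation: take characters alternately from the front and the back (1st, last, 2nd, 2nd-last, ...).
"bnnueuuvap" → "bpnanvuueu".

bpnanvuueu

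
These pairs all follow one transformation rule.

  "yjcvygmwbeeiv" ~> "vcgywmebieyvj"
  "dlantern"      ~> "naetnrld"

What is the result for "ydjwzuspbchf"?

In each case the input is transformed by: move the first 2 characters to the end (rotate left by 2), then swap each adjacent pair of characters (1↔2, 3↔4, ...).
Starting from "ydjwzuspbchf": after the first operation, "jwzuspbchfyd"; after the second, "wjuzpscbfhdy".
(Check on "dlantern": → "anterndl" → "naetnrld" ✓)

wjuzpscbfhdy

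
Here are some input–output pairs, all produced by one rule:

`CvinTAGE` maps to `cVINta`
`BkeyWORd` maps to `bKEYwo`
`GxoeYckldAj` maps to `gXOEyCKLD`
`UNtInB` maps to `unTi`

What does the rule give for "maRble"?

The pattern: flip the case of every letter, then delete the last 2 characters.
Starting from "maRble": after the first operation, "MArBLE"; after the second, "MArB".

MArB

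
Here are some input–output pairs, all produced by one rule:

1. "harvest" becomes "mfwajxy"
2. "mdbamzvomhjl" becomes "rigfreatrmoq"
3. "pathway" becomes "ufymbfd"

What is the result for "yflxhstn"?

dkqcmxys

The rule is to shift every letter 5 places forward in the alphabet (wrapping around).
"yflxhstn" → "dkqcmxys".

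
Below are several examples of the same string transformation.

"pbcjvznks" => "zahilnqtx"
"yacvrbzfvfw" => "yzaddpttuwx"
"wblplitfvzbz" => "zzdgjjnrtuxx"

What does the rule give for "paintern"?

ycgllnpr

Looking at the pairs, the operation is to sort the characters into alphabetical order, then shift every letter 2 places backward in the alphabet (wrapping around).
For "paintern" the result is "ycgllnpr".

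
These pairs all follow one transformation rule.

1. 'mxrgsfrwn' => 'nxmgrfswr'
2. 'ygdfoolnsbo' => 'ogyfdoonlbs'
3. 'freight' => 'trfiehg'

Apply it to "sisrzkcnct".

cisrskznct

The pattern: swap each adjacent pair of characters (1↔2, 3↔4, ...), then move the last character to the front.
On "sisrzkcnct" that produces "cisrskznct".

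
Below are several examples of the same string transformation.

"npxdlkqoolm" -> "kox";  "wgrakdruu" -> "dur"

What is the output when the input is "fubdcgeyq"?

Each output is the input with this applied: keep one character in every 3, starting at position 3 (positions 3rd, 6th, 9th, ...), then move the first character to the end.
For "fubdcgeyq", step one produces "bgq"; step two turns that into "gqb".

gqb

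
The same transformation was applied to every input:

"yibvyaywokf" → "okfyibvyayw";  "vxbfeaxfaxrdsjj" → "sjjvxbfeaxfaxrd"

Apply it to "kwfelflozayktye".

tyekwfelflozayk

What's happening: move the last 3 characters to the front (rotate right by 3).
Doing the same to "kwfelflozayktye": "tyekwfelflozayk".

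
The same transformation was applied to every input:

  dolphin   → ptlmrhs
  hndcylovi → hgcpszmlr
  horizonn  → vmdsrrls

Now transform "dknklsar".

In each case the input is transformed by: shift every letter 4 places forward in the alphabet (wrapping around), then move the first 2 characters to the end (rotate left by 2).
For "dknklsar", step one produces "horopwev"; step two turns that into "ropwevho".

ropwevho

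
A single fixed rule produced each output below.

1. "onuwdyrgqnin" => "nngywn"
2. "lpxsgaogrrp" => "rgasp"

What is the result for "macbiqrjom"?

mjqba

The pattern: keep every other character starting from the second (positions 2nd, 4th, 6th, ...), then reverse the string.
For "macbiqrjom", step one produces "abqjm"; step two turns that into "mjqba".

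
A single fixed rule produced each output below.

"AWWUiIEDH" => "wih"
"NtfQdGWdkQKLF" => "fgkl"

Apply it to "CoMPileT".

ml

In each case the input is transformed by: keep one character in every 3, starting at position 3 (positions 3rd, 6th, 9th, ...), then convert every letter to lowercase.
On "CoMPileT" that produces "ml".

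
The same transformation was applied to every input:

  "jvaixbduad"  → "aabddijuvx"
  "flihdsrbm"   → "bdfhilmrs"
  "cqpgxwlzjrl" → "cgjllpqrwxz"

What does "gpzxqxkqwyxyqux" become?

gkpqqquwxxxxyyz

The transformation: sort the characters into alphabetical order.
Applying that to "gpzxqxkqwyxyqux" gives "gkpqqquwxxxxyyz".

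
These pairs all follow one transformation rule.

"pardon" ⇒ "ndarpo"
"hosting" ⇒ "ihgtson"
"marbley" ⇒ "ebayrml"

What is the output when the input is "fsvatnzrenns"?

feazvtssrnnn

The transformation: sort the characters into reverse alphabetical order, then move the last 3 characters to the front (rotate right by 3).
For "fsvatnzrenns", step one produces "zvtssrnnnfea"; step two turns that into "feazvtssrnnn".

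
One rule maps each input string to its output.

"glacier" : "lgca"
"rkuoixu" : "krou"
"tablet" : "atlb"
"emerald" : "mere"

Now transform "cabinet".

acib

The rule is to swap each adjacent pair of characters (1↔2, 3↔4, ...), then keep only the first 4 characters.
On "cabinet": the first step gives "acibent", and the second then gives "acib".
(Check on "emerald": → "merelad" → "mere" ✓)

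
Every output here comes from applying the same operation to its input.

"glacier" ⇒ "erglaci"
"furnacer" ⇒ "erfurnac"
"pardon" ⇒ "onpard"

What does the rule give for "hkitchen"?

enhkitch

Each output is the input with this applied: move the last 2 characters to the front (rotate right by 2).
Doing the same to "hkitchen": "enhkitch".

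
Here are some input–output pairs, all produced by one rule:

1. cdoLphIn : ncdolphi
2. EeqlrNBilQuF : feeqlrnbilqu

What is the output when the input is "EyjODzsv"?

veyjodzs

Each output is the input with this applied: move the last character to the front, then convert every letter to lowercase.
Applying both steps to "EyjODzsv": "vEyjODzs", then "veyjodzs".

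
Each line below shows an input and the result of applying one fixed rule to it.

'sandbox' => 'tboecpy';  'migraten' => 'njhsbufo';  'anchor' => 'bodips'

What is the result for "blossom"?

What's happening: shift every letter 1 place forward in the alphabet (wrapping around).
So "blossom" becomes "cmpttpn".

cmpttpn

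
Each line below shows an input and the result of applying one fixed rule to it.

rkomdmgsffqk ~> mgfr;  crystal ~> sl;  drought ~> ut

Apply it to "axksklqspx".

Rule — move the first 2 characters to the end (rotate left by 2), then keep one character in every 3, starting at position 2 (positions 2nd, 5th, 8th, ...).
Applying both steps to "axksklqspx": "ksklqspxax", then "sqx".

sqx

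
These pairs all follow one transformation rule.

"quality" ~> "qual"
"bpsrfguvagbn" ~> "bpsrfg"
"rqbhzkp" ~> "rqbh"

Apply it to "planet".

The transformation: take characters alternately from the front and the back (1st, last, 2nd, 2nd-last, ...), then keep every other character starting from the first (positions 1st, 3rd, 5th, ...).
So "planet" becomes "pla".

pla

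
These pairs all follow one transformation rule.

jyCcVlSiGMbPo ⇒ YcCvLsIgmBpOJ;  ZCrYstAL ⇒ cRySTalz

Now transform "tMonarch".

mONARCHT

In each case the input is transformed by: move the first character to the end, then flip the case of every letter.
On "tMonarch": the first step gives "Monarcht", and the second then gives "mONARCHT".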